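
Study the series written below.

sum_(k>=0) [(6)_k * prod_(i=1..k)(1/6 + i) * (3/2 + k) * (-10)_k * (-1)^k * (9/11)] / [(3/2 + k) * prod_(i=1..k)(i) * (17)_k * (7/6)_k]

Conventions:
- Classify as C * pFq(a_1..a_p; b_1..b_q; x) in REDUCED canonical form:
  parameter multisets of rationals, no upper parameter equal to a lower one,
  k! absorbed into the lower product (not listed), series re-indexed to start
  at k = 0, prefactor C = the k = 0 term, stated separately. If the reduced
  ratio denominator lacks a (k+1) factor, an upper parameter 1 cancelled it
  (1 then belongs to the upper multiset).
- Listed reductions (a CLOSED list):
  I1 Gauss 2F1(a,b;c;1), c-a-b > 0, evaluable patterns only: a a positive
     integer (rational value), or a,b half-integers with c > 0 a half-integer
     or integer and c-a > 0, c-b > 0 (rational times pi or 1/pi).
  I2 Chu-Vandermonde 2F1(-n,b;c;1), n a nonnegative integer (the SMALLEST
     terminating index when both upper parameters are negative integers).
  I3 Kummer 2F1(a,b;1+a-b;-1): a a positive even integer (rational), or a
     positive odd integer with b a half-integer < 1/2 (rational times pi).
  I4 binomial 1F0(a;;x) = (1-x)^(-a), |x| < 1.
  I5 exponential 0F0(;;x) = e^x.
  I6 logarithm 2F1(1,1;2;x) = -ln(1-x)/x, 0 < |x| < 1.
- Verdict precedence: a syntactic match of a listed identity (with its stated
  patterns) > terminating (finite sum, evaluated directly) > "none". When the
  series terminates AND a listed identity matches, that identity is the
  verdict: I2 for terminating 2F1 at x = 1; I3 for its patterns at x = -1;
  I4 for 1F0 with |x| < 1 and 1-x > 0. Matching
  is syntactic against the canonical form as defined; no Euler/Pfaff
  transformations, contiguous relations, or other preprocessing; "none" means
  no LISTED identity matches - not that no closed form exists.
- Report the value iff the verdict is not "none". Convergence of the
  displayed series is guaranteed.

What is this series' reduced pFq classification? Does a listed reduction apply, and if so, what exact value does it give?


With C = 9/11: the canonical form is 2F1(-10, 6; 17; -1). Verdict: the Kummer evaluation I3 fires (x = -1; c = 17 equals 1+a-b for upper {-10, 6}: listed pattern). Hence: 252/11.

Key observation: from the first term 9/11: the running product (prefactor 9/11) telescopes to a rising factorial.
Consecutive-term ratio: r(k) = (-1) * (k-10) (k+6) / [(k+17) (k+1)] - rational in k, leading ratio (-1); with t_0 = 9/11, classification follows.


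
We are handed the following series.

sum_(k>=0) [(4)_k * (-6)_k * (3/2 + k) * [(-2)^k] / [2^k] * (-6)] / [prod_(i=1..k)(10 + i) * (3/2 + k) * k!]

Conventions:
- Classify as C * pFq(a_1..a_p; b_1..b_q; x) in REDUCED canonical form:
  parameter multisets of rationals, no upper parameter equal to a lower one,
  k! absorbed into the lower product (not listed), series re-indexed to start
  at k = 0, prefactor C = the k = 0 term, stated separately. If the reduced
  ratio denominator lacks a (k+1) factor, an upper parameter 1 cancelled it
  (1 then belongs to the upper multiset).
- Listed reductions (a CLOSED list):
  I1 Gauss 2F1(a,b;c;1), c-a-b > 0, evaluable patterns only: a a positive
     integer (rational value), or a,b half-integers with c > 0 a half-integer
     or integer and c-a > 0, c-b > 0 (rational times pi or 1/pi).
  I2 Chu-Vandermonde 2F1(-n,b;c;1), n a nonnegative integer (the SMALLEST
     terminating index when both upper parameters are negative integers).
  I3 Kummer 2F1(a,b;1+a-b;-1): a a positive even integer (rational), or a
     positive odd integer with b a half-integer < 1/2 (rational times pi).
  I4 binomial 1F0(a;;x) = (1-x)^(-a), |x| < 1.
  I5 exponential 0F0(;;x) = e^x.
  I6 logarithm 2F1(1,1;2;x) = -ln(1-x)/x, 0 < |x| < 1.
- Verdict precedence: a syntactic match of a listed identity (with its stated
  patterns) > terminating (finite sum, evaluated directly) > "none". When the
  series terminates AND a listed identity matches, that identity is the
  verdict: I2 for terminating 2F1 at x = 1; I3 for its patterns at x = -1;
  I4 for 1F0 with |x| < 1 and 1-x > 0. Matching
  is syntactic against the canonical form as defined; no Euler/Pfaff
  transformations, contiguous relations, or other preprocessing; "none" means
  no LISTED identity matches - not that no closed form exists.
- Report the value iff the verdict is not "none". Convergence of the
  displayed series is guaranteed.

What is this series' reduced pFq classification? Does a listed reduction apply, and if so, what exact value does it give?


This is -6 * 2F1(-6, 4; 11; -1) in reduced canonical form. Verdict: the Kummer evaluation I3 matches (x = -1; c = 11 equals 1+a-b for upper {-6, 4}: listed pattern). Exact value: -45.

Key observation: t_0 = -6 here, and the factor k + 3/2 cancels (top and bottom), leaving C = -6.
Adjacent-term ratio: r(k) = (-1) * (k-6) (k+4) / [(k+11) (k+1)] - poly over poly, x = (-1) from leading terms; C = -6 at k = 0.


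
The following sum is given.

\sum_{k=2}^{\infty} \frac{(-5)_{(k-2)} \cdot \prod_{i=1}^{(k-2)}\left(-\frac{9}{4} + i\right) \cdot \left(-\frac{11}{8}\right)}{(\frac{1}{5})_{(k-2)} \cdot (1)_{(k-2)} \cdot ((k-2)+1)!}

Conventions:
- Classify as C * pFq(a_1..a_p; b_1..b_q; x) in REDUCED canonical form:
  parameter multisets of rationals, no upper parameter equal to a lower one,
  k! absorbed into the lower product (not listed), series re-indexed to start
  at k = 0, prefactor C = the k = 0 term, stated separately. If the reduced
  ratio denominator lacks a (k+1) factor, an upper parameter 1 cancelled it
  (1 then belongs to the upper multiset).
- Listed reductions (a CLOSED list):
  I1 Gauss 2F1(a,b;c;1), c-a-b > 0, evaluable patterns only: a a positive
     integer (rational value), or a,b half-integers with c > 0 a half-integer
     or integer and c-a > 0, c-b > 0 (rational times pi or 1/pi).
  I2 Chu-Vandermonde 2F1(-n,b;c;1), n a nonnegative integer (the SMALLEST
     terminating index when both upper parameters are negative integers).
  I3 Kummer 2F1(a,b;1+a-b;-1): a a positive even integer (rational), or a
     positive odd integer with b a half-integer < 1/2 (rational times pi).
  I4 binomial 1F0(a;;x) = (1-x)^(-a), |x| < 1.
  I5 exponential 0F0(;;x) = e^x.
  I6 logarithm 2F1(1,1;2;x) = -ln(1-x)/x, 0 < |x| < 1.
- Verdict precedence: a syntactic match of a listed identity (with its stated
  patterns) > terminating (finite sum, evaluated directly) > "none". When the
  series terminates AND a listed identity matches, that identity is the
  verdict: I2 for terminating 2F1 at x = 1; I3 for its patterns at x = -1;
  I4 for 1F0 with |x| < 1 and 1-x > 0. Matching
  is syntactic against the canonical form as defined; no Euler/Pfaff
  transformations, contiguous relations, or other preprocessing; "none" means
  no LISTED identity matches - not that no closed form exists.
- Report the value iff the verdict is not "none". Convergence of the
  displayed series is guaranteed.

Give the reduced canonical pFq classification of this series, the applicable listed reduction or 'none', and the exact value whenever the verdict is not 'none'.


Reduced: x = 1, 2F2, upper = {-5, -\frac{5}{4}}, lower = {\frac{1}{5}, 2}, C = -\frac{11}{8}. Verdict: terminating (-5 upstairs). 6 nonzero terms in all; added directly. Exact value: -\frac{2899398161}{113246208}.

The tell: t_0 = -\frac{11}{8} here, and (1)_k (C = -11/8, x = 1) is k! itself.
Step ratio: r(k) = 1 * (k-5) (k-\frac{5}{4}) / [(k+\frac{1}{5}) (k+2) (k+1)] - rational in k. x = 1; t_0 = -\frac{11}{8}; negate the roots.


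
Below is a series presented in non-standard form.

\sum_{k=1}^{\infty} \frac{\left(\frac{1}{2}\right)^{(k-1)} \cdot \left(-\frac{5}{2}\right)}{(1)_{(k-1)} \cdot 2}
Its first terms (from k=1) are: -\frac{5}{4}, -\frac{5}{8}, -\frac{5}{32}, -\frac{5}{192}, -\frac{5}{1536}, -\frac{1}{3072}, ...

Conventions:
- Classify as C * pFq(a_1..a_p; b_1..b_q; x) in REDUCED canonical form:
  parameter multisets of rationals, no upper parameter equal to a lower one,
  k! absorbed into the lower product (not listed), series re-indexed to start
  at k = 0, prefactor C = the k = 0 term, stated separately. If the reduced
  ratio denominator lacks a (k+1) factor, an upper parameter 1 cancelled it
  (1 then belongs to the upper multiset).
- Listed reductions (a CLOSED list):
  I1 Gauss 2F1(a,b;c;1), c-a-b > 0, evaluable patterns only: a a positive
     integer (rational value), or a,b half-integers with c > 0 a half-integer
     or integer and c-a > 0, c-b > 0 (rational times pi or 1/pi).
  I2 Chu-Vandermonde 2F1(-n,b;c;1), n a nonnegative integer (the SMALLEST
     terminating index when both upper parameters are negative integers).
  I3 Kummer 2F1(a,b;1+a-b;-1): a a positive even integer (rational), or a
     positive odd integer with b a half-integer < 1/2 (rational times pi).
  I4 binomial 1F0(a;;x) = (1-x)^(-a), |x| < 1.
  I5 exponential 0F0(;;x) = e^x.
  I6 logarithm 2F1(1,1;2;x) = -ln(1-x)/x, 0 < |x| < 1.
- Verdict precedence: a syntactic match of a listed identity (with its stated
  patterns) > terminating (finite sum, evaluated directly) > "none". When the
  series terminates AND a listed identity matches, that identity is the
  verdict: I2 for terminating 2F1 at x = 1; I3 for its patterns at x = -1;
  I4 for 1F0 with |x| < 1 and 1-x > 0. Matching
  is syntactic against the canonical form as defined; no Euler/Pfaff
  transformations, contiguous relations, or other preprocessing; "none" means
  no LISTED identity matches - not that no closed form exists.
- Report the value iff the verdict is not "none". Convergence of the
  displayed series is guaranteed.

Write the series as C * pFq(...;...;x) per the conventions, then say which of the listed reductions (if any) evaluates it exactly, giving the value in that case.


Prefactor -\frac{5}{4}, argument \frac{1}{2}: 0F0 with upper {-} over lower {-}. Verdict: the I5 exponential reduction matches (the 0F0 exponential series at x = \frac{1}{2}). Sum: \left(-\frac{5}{4}\right) \cdot e^{\frac{1}{2}}.

Structural cue: from the first term -\frac{5}{4}: (1)_k (C = -5/4, x = 1/2) is k! itself.
Step ratio: r(k) = \frac{1}{2} * 1 / [(k+1)] ; factor over Q: parameters, x = \frac{1}{2}, and C = -\frac{5}{4}.


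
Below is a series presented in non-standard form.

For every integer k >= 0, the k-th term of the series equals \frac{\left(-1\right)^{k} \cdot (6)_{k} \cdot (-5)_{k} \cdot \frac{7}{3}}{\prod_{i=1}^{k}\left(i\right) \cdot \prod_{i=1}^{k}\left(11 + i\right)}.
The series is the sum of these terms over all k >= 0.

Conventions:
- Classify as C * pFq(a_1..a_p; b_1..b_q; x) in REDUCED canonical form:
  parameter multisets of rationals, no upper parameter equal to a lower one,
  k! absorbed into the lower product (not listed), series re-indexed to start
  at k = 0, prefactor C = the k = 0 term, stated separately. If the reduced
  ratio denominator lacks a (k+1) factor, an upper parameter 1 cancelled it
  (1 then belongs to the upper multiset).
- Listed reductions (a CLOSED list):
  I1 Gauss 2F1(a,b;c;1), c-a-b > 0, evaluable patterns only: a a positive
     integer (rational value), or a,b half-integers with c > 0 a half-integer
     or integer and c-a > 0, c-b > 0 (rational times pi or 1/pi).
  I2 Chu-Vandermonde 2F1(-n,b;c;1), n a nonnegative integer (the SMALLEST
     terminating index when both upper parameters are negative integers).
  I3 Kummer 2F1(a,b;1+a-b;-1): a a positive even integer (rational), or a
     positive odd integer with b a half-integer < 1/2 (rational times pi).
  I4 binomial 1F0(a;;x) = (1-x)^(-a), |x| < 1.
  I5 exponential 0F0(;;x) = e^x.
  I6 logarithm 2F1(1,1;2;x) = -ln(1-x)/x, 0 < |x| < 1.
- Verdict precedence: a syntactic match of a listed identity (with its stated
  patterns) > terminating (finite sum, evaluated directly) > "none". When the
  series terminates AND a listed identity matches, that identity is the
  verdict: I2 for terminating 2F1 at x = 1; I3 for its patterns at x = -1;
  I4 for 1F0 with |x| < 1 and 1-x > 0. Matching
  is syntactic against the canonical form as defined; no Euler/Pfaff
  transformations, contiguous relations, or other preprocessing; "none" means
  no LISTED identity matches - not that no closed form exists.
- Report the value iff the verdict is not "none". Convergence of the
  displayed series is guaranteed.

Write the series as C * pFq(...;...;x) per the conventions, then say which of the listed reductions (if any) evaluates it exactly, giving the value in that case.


This is \frac{7}{3} * 2F1(-5, 6; 12; -1) in reduced canonical form. Verdict: the Kummer evaluation I3 applies (x = -1; c = 12 equals 1+a-b for upper {-5, 6}: listed pattern). Its exact value is \frac{77}{4}.

First insight: from the first term \frac{7}{3}: the product of the first k integers (C = 7/3, x = -1) is k!.
Adjacent-term ratio: r(k) = -1 * (k-5) (k+6) / [(k+12) (k+1)] - rational in k. x = -1; t_0 = \frac{7}{3}; negate the roots.


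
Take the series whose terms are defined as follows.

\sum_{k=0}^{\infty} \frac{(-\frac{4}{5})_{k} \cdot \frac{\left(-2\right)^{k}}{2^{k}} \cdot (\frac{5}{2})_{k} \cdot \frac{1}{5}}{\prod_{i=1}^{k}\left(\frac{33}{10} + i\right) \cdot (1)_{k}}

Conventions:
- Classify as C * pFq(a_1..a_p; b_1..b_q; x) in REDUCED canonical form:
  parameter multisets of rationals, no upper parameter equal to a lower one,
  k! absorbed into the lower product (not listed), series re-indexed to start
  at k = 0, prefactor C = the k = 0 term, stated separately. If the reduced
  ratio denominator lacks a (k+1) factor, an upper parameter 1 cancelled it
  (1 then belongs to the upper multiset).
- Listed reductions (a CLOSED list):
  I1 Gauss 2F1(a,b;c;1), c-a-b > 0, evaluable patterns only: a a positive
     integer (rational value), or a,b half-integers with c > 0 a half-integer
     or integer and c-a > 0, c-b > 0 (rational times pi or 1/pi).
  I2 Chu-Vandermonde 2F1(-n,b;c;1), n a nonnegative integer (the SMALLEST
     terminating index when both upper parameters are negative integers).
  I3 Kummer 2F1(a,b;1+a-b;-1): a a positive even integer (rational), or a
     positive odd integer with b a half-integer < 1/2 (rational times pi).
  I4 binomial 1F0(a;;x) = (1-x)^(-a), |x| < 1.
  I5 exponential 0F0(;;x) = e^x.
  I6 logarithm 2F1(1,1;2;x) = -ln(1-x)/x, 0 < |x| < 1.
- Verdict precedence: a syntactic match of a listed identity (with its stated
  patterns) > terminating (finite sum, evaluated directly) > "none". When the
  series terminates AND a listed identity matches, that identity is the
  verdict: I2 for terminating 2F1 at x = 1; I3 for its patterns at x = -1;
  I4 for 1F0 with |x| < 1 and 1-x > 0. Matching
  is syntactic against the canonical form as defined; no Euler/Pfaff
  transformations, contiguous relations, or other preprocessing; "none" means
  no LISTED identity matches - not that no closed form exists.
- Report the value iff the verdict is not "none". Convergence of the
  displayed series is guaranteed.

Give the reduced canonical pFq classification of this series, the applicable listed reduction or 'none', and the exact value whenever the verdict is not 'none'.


The series (x = -1) is 2F1: upper {-\frac{4}{5}, \frac{5}{2}}, lower {\frac{43}{10}}, prefactor \frac{1}{5}. Verdict: no listed reduction: x = -1 and upper {-\frac{4}{5}, \frac{5}{2}} fail every I1-I6 pattern.

Key observation: x = -1 and the two k-th powers (C = 1/5) combine into one argument.
Term ratio: r(k) = -1 * (k-\frac{4}{5}) (k+\frac{5}{2}) / [(k+\frac{43}{10}) (k+1)] - poly over poly, x = -1 from leading terms; C = \frac{1}{5} at k = 0.


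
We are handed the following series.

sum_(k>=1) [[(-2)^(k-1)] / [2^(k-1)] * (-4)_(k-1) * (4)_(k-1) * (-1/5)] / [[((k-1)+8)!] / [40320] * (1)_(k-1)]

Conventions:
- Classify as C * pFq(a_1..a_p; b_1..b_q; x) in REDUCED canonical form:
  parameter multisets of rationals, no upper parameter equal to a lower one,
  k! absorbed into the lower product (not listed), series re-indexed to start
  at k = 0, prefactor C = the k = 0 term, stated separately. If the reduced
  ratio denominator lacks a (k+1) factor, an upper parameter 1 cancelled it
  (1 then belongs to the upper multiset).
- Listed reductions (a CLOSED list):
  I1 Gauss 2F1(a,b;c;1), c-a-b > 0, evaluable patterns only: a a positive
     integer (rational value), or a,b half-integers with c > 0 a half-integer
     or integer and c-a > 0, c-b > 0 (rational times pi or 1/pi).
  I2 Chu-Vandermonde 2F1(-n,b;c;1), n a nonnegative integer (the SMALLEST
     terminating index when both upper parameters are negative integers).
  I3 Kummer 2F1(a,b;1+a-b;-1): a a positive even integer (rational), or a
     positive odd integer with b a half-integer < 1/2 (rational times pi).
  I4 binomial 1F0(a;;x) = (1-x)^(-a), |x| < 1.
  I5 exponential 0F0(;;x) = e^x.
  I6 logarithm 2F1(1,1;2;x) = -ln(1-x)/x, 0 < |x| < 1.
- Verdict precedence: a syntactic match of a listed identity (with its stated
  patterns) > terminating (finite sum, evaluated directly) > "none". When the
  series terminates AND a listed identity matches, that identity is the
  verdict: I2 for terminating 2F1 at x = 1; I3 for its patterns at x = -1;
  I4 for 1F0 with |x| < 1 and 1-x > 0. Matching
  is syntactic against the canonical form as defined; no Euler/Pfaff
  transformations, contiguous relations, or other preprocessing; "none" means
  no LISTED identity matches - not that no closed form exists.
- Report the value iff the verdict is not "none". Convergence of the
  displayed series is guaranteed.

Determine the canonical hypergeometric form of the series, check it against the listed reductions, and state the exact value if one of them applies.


Structural cue: t_0 being -1/5, (1)_k (C = -1/5) is k! itself.
Adjacent-term ratio: r(k) = (-1) * (k-4) (k+4) / [(k+9) (k+1)] - rational; roots negated = parameters, x = (-1), C = -1/5.

x = -1 here; the reduced form reads 2F1, upper {-4, 4}, lower {9}, C = -1/5. Verdict: this is Kummer (I3) (x = -1; c = 9 equals 1+a-b for upper {-4, 4}: listed pattern). Hence: -14/15.


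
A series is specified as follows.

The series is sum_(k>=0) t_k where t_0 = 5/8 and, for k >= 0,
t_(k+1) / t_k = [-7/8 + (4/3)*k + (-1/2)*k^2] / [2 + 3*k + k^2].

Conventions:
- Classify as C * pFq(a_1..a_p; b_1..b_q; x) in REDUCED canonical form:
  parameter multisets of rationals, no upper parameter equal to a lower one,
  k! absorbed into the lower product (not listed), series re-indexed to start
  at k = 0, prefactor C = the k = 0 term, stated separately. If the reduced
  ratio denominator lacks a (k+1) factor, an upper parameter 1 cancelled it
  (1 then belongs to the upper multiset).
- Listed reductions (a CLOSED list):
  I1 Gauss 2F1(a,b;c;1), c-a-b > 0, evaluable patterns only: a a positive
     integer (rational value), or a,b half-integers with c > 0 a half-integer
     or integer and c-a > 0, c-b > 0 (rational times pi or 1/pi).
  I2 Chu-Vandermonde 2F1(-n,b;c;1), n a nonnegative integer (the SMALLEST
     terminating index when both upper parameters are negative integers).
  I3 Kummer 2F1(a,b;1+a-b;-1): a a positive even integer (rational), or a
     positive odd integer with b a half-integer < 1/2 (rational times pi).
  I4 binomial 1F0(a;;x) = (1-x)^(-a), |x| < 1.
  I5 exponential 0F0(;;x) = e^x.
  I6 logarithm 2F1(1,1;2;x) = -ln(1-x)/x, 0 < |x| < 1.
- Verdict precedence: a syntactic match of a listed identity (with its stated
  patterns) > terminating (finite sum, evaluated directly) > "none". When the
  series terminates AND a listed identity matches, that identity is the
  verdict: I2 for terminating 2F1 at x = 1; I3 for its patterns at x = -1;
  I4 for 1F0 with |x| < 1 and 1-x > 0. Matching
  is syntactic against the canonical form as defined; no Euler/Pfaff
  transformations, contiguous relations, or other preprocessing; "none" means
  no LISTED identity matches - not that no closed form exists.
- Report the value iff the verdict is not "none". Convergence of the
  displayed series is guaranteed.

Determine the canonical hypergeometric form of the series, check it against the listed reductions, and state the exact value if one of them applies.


Prefactor 5/8, argument -1/2: 2F1 with upper {-3/2, -7/6} over lower {2}. Verdict: none here - no I1-I6 shape fits x = -1/2 with lower {2}.

The tell: x = (-1/2) and factor the ratio over Q (C = 5/8): negated roots = parameters.
Term ratio: r(k) = (-1/2) * (k-3/2) (k-7/6) / [(k+2) (k+1)] ; factor over Q: parameters, x = (-1/2), and C = 5/8.


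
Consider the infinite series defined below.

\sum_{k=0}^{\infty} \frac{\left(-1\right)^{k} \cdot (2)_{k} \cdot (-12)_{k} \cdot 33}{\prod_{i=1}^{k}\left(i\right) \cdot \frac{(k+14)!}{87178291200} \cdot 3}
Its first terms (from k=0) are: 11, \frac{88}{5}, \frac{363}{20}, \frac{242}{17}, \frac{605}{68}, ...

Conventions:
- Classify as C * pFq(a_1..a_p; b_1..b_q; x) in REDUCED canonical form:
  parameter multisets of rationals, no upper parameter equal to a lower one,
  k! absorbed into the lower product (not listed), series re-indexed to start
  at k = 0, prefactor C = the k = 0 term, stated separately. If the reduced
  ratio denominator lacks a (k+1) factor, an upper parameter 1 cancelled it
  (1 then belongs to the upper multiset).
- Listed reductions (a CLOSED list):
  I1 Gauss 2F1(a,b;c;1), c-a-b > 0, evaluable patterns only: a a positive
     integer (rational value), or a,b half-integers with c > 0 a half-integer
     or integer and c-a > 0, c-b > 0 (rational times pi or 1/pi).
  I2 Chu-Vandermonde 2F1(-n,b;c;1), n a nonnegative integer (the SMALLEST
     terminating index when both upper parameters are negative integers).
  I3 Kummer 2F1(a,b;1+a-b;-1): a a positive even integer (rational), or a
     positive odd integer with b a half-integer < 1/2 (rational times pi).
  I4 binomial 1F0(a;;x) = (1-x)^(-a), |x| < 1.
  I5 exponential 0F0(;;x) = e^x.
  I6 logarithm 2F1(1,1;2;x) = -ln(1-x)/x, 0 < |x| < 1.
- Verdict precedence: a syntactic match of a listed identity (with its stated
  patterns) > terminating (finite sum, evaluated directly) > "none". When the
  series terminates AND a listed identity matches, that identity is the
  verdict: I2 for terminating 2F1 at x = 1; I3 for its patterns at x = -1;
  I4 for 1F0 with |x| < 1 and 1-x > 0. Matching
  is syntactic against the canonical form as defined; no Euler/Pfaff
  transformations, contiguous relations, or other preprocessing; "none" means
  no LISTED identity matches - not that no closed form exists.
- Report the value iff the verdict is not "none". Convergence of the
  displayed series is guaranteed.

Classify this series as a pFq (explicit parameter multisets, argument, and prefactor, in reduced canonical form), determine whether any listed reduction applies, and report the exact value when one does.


Reduced: x = -1, 2F1, upper = {-12, 2}, lower = {15}, C = 11. Verdict: this is Kummer's theorem (I3) (x = -1; c = 15 equals 1+a-b for upper {-12, 2}: listed pattern). Value: 77.

First insight: x = -1 and the product of the first k integers (C = 11) is k!.
Consecutive-term ratio: r(k) = -1 * (k-12) (k+2) / [(k+15) (k+1)] - poly over poly, x = -1 from leading terms; C = 11 at k = 0.


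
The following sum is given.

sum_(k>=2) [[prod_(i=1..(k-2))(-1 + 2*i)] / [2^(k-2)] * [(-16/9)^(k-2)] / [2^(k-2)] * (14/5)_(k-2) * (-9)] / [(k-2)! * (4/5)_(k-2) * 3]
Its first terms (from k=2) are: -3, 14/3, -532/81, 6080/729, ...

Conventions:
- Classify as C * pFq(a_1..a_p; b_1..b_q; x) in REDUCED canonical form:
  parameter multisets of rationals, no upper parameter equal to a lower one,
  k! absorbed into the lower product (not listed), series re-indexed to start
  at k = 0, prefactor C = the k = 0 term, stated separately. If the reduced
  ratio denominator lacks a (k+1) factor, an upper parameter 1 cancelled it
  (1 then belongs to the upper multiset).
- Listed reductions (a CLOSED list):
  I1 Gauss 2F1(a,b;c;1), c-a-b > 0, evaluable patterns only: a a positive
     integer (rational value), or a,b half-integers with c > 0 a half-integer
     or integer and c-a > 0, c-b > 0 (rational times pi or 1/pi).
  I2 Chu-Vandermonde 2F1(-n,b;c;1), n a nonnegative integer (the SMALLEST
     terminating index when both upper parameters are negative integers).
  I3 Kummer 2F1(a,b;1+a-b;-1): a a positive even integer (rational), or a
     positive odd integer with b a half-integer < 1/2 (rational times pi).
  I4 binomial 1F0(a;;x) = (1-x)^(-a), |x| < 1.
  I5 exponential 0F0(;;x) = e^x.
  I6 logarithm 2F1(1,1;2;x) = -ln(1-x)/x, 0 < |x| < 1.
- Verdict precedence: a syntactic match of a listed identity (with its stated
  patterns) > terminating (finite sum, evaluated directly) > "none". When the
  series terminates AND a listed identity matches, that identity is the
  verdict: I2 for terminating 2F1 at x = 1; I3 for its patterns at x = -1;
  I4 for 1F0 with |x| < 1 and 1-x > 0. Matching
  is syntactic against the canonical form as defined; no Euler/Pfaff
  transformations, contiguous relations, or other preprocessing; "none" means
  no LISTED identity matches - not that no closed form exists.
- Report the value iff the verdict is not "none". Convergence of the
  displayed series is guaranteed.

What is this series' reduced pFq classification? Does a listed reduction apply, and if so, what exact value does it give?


Prefactor -3, argument -8/9: 2F1 with upper {1/2, 14/5} over lower {4/5}. Verdict: none (x = -8/9): each listed identity misses the multisets {1/2, 14/5} ; {4/5}.

Key step: x = (-8/9) and the odd product 1*3*...*(2k-1) (C = -3) is 2^k (1/2)_k.
Ratio: r(k) = (-8/9) * (k+1/2) (k+14/5) / [(k+4/5) (k+1)] - poly over poly, x = (-8/9) from leading terms; C = -3 at k = 0.


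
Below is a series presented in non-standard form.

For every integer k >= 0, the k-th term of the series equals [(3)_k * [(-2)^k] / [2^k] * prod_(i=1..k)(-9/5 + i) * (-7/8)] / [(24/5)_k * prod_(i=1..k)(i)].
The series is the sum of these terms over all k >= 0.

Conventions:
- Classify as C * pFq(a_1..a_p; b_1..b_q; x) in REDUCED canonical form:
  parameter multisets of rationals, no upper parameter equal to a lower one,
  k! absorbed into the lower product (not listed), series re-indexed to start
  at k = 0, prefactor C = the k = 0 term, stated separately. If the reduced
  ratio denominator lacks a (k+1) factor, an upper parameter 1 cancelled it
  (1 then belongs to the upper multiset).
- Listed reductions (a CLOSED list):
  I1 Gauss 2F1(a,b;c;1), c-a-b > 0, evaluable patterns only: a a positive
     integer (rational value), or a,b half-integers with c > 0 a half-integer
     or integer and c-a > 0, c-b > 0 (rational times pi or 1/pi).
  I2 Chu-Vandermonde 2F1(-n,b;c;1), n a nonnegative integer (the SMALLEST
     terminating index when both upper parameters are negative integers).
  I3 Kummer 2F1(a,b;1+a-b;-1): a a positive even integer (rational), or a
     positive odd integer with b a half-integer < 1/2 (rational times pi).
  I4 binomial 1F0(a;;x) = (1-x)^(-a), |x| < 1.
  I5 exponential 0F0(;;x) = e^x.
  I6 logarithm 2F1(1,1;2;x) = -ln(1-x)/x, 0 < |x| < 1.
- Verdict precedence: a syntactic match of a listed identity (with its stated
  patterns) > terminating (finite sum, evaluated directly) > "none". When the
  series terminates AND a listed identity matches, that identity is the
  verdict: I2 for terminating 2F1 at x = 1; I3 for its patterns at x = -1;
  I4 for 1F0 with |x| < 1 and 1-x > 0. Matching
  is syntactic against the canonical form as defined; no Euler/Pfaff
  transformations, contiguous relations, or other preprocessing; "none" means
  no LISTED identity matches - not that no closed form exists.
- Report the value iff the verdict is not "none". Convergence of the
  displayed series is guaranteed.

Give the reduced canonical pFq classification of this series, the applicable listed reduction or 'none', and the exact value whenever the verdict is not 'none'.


First insight: x = (-1) and the product of the first k integers (C = -7/8) is k!.
Step ratio: r(k) = (-1) * (k-4/5) (k+3) / [(k+24/5) (k+1)] ; factor over Q: parameters, x = (-1), and C = -7/8.

This is -7/8 * 2F1(-4/5, 3; 24/5; -1) in reduced canonical form. Verdict: none. No listed pattern accepts 2F1(-4/5, 3; 24/5; -1).


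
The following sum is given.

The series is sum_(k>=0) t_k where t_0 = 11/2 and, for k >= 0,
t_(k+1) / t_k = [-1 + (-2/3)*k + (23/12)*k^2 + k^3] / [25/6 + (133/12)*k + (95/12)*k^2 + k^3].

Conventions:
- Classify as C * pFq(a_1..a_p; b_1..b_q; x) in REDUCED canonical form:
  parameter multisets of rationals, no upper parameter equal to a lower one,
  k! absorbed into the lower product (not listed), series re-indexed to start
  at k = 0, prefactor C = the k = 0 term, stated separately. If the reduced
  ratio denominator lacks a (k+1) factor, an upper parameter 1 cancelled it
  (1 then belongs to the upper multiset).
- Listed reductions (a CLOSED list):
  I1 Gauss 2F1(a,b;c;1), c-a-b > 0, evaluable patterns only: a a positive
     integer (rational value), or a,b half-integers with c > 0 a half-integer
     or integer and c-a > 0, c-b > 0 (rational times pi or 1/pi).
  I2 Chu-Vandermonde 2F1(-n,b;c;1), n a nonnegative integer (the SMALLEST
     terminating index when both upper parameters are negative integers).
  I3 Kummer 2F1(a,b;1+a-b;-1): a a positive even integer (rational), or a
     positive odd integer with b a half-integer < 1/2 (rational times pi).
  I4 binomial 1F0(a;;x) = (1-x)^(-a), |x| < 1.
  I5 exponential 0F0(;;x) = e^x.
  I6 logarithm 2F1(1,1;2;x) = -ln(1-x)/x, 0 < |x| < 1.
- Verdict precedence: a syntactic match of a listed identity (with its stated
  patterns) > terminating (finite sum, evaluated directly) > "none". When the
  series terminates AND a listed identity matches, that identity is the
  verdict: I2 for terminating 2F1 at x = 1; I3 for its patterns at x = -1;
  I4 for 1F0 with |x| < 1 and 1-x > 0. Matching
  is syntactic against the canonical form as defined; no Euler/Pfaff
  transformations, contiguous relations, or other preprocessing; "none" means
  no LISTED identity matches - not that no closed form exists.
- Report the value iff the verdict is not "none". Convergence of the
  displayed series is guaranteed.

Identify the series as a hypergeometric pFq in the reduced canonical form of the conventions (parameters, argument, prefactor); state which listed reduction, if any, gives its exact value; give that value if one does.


First insight: from the first term 11/2: the ratio is unreduced: k + 2/3 divides both sides (prefactor 11/2).
Adjacent-term ratio: r(k) = 1 * (k-3/4) (k+2) / [(k+25/4) (k+1)] - rational; roots negated = parameters, x = 1, C = 11/2.

With C = 11/2: the canonical form is 2F1(-3/4, 2; 25/4; 1). Verdict: this is the Gauss summation I1 (x = 1: the Gamma ratio telescopes since c-a-b = 5 > 0 and a = 2 in Z>0). Value: 1309/320.


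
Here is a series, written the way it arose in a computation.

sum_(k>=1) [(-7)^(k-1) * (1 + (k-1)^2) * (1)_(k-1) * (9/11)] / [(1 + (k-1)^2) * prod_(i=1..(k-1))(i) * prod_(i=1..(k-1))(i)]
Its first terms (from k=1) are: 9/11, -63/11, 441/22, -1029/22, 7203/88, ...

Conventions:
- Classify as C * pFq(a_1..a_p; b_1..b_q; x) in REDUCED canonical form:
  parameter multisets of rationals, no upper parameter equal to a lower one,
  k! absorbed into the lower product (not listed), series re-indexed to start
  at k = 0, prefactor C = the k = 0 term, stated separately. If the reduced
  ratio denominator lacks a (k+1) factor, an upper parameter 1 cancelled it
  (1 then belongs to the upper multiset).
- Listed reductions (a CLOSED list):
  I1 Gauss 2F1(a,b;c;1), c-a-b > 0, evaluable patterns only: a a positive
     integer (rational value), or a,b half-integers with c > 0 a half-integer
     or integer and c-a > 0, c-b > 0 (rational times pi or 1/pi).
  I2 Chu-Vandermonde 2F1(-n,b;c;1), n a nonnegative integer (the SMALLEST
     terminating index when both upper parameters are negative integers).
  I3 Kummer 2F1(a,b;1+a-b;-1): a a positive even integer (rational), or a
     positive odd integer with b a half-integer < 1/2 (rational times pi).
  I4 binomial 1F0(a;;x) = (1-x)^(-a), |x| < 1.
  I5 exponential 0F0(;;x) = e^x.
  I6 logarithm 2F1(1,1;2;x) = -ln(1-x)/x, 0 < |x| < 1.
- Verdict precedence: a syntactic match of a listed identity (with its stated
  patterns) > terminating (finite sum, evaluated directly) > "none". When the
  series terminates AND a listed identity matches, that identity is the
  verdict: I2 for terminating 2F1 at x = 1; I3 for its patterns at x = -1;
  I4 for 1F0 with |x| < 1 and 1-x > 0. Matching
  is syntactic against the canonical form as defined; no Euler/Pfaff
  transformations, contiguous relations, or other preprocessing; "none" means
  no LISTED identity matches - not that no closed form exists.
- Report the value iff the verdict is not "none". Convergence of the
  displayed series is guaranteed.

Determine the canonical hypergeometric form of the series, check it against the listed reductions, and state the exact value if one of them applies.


This is 9/11 * 0F0(-; -; -7) in reduced canonical form. Verdict: this is the exponential series (I5) (the 0F0 exponential series at x = -7). Sum: (9/11) * e^(-7).

Structural cue: t_0 = 9/11 here, and the lower running product (C = 9/11, x = -7) is a rising factorial.
Step ratio: r(k) = (-7) * 1 / [(k+1)] - rational in k, leading ratio (-7); with t_0 = 9/11, classification follows.


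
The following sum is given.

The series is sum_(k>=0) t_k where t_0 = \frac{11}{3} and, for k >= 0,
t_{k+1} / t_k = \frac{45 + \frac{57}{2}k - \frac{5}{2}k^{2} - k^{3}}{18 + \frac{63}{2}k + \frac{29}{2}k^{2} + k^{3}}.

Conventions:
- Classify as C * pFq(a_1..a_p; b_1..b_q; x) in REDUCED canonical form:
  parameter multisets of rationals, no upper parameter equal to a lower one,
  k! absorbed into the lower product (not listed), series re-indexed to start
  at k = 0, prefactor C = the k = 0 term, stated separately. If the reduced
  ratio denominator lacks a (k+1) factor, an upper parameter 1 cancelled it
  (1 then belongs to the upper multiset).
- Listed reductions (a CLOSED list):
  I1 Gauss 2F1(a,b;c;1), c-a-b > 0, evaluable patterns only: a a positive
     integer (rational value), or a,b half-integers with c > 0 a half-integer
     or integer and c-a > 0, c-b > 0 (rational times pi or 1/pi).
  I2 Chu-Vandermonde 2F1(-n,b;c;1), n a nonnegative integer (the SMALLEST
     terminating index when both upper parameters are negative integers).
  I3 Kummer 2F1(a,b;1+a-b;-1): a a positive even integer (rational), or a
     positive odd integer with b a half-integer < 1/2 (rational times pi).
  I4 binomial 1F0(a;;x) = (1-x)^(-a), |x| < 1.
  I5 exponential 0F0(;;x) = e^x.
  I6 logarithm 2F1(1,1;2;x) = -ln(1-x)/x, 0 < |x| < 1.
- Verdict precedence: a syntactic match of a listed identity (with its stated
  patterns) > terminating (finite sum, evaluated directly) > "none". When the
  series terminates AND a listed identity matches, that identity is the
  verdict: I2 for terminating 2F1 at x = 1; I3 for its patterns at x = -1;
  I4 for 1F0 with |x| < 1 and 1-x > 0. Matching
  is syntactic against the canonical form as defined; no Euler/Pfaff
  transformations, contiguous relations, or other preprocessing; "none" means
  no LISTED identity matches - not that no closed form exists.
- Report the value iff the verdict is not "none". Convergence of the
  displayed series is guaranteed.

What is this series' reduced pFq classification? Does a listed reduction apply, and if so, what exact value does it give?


Classification (C = \frac{11}{3}): 2F1 with upper {-5, 6}, lower {12}, argument x = -1. Verdict: Kummer (I3) matches (x = -1; c = 12 equals 1+a-b for upper {-5, 6}: listed pattern). Exact value: \frac{121}{4}.

Structural cue: x = -1 and the expanded ratio factors over Q; prefactor 11/3, roots give parameters.
Step ratio: r(k) = -1 * (k-5) (k+6) / [(k+12) (k+1)] ; factor over Q: parameters, x = -1, and C = \frac{11}{3}.


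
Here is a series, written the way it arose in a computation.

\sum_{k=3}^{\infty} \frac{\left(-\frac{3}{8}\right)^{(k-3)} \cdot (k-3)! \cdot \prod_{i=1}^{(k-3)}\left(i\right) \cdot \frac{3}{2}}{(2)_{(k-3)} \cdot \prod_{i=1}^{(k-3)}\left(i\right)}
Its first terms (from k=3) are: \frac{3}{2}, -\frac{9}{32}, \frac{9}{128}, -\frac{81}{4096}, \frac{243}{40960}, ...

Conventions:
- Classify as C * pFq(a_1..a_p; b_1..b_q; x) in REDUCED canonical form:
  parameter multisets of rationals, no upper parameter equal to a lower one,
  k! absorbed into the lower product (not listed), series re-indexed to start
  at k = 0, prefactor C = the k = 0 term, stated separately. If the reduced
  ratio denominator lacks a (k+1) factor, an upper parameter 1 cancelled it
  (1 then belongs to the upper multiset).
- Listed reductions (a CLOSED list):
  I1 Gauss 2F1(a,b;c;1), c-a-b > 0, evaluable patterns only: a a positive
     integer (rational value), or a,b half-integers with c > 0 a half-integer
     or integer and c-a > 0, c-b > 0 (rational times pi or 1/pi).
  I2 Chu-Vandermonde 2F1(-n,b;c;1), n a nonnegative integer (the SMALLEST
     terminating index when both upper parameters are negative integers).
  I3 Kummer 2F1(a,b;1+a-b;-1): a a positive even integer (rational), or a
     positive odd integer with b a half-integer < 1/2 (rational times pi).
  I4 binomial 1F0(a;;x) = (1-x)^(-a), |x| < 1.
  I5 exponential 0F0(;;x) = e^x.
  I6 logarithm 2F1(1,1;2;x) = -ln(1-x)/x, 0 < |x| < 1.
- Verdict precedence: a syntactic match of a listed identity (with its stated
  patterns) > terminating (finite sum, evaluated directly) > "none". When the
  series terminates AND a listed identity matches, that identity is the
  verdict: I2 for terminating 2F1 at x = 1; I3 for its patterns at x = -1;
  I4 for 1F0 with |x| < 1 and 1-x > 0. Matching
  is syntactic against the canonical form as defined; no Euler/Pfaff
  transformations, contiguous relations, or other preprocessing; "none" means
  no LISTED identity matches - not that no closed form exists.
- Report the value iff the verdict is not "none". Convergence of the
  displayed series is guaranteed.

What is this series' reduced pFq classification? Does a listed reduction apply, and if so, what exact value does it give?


x = -\frac{3}{8} here; the reduced form reads 2F1, upper {1, 1}, lower {2}, C = \frac{3}{2}. Verdict: the logarithmic series (I6) matches (the logarithm: parameters (1,1;2), x = -\frac{3}{8}). Value: 4 \cdot \ln\left(\frac{11}{8}\right).

Structural cue: t_0 being \frac{3}{2}, the running product (C = 3/2, x = -3/8) telescopes to a rising factorial.
Ratio: r(k) = -\frac{3}{8} * (k+1) (k+1) / [(k+2) (k+1)] ; factor over Q: parameters, x = -\frac{3}{8}, and C = \frac{3}{2}.


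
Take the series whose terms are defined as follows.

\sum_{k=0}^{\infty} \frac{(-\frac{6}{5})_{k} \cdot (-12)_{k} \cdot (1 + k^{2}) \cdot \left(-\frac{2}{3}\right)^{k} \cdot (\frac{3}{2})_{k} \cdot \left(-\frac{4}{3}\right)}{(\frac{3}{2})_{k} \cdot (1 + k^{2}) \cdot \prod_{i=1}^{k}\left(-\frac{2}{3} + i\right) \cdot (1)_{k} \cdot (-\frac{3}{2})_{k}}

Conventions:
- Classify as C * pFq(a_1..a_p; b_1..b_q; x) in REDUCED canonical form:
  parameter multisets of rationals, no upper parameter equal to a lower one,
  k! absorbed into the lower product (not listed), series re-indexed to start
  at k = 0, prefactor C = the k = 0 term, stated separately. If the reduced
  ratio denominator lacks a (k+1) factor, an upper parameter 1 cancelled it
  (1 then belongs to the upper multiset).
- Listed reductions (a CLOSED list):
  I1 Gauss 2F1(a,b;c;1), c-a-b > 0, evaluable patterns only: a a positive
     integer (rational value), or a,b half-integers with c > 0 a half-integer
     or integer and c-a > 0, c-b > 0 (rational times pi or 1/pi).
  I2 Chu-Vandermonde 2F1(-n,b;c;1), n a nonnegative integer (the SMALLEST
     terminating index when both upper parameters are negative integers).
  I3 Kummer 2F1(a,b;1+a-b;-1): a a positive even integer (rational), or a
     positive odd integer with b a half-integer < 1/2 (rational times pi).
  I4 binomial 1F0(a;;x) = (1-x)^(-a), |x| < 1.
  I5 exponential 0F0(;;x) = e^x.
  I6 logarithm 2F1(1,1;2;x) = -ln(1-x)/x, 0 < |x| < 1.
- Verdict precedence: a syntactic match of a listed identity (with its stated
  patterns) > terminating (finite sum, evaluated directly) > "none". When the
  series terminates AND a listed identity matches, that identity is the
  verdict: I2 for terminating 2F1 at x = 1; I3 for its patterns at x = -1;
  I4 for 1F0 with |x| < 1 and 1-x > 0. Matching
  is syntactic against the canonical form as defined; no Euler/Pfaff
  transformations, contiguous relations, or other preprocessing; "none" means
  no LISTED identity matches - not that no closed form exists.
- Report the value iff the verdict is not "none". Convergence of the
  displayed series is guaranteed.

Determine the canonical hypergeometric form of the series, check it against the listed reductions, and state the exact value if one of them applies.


Prefactor -\frac{4}{3}, argument -\frac{2}{3}: 2F2 with upper {-12, -\frac{6}{5}} over lower {-\frac{3}{2}, \frac{1}{3}}. Verdict: terminating - no listed pattern fits, but -12 in the upper list cuts the series at k = 12; direct evaluation. Exact value: -\frac{12791986717687250165276}{99410376739501953125}.

The tell: t_0 = -\frac{4}{3} here, and the lower running product (prefactor -4/3) is a rising factorial.
Adjacent-term ratio: r(k) = -\frac{2}{3} * (k-12) (k-\frac{6}{5}) / [(k-\frac{3}{2}) (k+\frac{1}{3}) (k+1)] - rational in k. x = -\frac{2}{3}; t_0 = -\frac{4}{3}; negate the roots.
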